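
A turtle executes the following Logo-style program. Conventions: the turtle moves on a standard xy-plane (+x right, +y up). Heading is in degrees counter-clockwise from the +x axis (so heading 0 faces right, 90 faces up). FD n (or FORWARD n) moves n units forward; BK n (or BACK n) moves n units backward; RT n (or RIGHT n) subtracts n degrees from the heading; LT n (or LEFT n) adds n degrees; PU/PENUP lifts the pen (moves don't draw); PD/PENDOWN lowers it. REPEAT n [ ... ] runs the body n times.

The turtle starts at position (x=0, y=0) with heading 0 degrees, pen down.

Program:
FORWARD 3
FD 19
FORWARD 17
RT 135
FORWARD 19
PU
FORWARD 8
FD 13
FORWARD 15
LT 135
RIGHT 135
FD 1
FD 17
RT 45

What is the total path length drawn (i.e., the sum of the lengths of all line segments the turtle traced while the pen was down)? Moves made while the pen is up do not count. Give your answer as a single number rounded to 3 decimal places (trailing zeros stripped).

Answer: 58

Derivation:
Executing turtle program step by step:
Start: pos=(0,0), heading=0, pen down
FD 3: (0,0) -> (3,0) [heading=0, draw]
FD 19: (3,0) -> (22,0) [heading=0, draw]
FD 17: (22,0) -> (39,0) [heading=0, draw]
RT 135: heading 0 -> 225
FD 19: (39,0) -> (25.565,-13.435) [heading=225, draw]
PU: pen up
FD 8: (25.565,-13.435) -> (19.908,-19.092) [heading=225, move]
FD 13: (19.908,-19.092) -> (10.716,-28.284) [heading=225, move]
FD 15: (10.716,-28.284) -> (0.109,-38.891) [heading=225, move]
LT 135: heading 225 -> 0
RT 135: heading 0 -> 225
FD 1: (0.109,-38.891) -> (-0.598,-39.598) [heading=225, move]
FD 17: (-0.598,-39.598) -> (-12.619,-51.619) [heading=225, move]
RT 45: heading 225 -> 180
Final: pos=(-12.619,-51.619), heading=180, 4 segment(s) drawn

Segment lengths:
  seg 1: (0,0) -> (3,0), length = 3
  seg 2: (3,0) -> (22,0), length = 19
  seg 3: (22,0) -> (39,0), length = 17
  seg 4: (39,0) -> (25.565,-13.435), length = 19
Total = 58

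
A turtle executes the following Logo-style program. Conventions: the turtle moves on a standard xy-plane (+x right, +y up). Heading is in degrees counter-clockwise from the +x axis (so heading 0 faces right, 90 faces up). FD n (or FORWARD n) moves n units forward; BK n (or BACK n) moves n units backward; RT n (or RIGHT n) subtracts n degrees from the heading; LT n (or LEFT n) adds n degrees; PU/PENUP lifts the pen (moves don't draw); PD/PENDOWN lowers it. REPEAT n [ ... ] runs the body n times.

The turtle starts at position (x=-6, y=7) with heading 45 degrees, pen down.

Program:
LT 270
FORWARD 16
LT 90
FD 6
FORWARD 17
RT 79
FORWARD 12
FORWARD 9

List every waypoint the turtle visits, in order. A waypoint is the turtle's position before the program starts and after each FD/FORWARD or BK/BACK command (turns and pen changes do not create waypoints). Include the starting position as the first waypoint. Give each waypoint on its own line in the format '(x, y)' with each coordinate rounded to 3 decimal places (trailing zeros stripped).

Executing turtle program step by step:
Start: pos=(-6,7), heading=45, pen down
LT 270: heading 45 -> 315
FD 16: (-6,7) -> (5.314,-4.314) [heading=315, draw]
LT 90: heading 315 -> 45
FD 6: (5.314,-4.314) -> (9.556,-0.071) [heading=45, draw]
FD 17: (9.556,-0.071) -> (21.577,11.95) [heading=45, draw]
RT 79: heading 45 -> 326
FD 12: (21.577,11.95) -> (31.526,5.239) [heading=326, draw]
FD 9: (31.526,5.239) -> (38.987,0.207) [heading=326, draw]
Final: pos=(38.987,0.207), heading=326, 5 segment(s) drawn
Waypoints (6 total):
(-6, 7)
(5.314, -4.314)
(9.556, -0.071)
(21.577, 11.95)
(31.526, 5.239)
(38.987, 0.207)

Answer: (-6, 7)
(5.314, -4.314)
(9.556, -0.071)
(21.577, 11.95)
(31.526, 5.239)
(38.987, 0.207)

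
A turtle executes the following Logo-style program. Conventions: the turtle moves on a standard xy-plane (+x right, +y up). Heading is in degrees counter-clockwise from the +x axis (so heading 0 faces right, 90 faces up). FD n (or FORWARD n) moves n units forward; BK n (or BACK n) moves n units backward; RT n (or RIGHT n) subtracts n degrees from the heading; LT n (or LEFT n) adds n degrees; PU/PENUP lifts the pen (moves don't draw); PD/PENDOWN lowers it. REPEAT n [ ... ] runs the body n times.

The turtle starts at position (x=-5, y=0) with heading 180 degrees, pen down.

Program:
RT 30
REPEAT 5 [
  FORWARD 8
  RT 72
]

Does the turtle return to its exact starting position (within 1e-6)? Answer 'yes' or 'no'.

Executing turtle program step by step:
Start: pos=(-5,0), heading=180, pen down
RT 30: heading 180 -> 150
REPEAT 5 [
  -- iteration 1/5 --
  FD 8: (-5,0) -> (-11.928,4) [heading=150, draw]
  RT 72: heading 150 -> 78
  -- iteration 2/5 --
  FD 8: (-11.928,4) -> (-10.265,11.825) [heading=78, draw]
  RT 72: heading 78 -> 6
  -- iteration 3/5 --
  FD 8: (-10.265,11.825) -> (-2.309,12.661) [heading=6, draw]
  RT 72: heading 6 -> 294
  -- iteration 4/5 --
  FD 8: (-2.309,12.661) -> (0.945,5.353) [heading=294, draw]
  RT 72: heading 294 -> 222
  -- iteration 5/5 --
  FD 8: (0.945,5.353) -> (-5,0) [heading=222, draw]
  RT 72: heading 222 -> 150
]
Final: pos=(-5,0), heading=150, 5 segment(s) drawn

Start position: (-5, 0)
Final position: (-5, 0)
Distance = 0; < 1e-6 -> CLOSED

Answer: yes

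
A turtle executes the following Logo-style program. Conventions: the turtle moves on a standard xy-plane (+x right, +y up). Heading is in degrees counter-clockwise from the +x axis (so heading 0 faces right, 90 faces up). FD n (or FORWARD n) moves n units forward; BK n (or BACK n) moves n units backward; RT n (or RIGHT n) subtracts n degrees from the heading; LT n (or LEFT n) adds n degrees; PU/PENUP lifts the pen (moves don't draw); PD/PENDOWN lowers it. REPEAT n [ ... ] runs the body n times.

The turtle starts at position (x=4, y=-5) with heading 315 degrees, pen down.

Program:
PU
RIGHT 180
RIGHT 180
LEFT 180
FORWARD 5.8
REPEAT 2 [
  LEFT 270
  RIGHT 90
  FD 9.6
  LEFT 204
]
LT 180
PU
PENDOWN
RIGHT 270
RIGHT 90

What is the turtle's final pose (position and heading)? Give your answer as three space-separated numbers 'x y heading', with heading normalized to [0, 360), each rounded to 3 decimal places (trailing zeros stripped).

Answer: 15.649 -11.127 3

Derivation:
Executing turtle program step by step:
Start: pos=(4,-5), heading=315, pen down
PU: pen up
RT 180: heading 315 -> 135
RT 180: heading 135 -> 315
LT 180: heading 315 -> 135
FD 5.8: (4,-5) -> (-0.101,-0.899) [heading=135, move]
REPEAT 2 [
  -- iteration 1/2 --
  LT 270: heading 135 -> 45
  RT 90: heading 45 -> 315
  FD 9.6: (-0.101,-0.899) -> (6.687,-7.687) [heading=315, move]
  LT 204: heading 315 -> 159
  -- iteration 2/2 --
  LT 270: heading 159 -> 69
  RT 90: heading 69 -> 339
  FD 9.6: (6.687,-7.687) -> (15.649,-11.127) [heading=339, move]
  LT 204: heading 339 -> 183
]
LT 180: heading 183 -> 3
PU: pen up
PD: pen down
RT 270: heading 3 -> 93
RT 90: heading 93 -> 3
Final: pos=(15.649,-11.127), heading=3, 0 segment(s) drawn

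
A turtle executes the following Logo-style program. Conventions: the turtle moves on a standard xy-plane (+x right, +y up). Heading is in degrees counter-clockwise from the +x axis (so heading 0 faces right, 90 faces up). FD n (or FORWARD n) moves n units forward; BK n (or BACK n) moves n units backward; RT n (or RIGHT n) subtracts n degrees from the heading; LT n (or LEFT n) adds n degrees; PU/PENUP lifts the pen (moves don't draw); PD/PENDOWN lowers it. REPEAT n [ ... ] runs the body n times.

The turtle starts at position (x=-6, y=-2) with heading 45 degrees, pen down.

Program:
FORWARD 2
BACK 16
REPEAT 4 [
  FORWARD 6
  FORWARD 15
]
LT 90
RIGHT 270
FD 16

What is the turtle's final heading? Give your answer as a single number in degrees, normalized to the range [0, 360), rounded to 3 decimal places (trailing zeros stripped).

Executing turtle program step by step:
Start: pos=(-6,-2), heading=45, pen down
FD 2: (-6,-2) -> (-4.586,-0.586) [heading=45, draw]
BK 16: (-4.586,-0.586) -> (-15.899,-11.899) [heading=45, draw]
REPEAT 4 [
  -- iteration 1/4 --
  FD 6: (-15.899,-11.899) -> (-11.657,-7.657) [heading=45, draw]
  FD 15: (-11.657,-7.657) -> (-1.05,2.95) [heading=45, draw]
  -- iteration 2/4 --
  FD 6: (-1.05,2.95) -> (3.192,7.192) [heading=45, draw]
  FD 15: (3.192,7.192) -> (13.799,17.799) [heading=45, draw]
  -- iteration 3/4 --
  FD 6: (13.799,17.799) -> (18.042,22.042) [heading=45, draw]
  FD 15: (18.042,22.042) -> (28.648,32.648) [heading=45, draw]
  -- iteration 4/4 --
  FD 6: (28.648,32.648) -> (32.891,36.891) [heading=45, draw]
  FD 15: (32.891,36.891) -> (43.497,47.497) [heading=45, draw]
]
LT 90: heading 45 -> 135
RT 270: heading 135 -> 225
FD 16: (43.497,47.497) -> (32.184,36.184) [heading=225, draw]
Final: pos=(32.184,36.184), heading=225, 11 segment(s) drawn

Answer: 225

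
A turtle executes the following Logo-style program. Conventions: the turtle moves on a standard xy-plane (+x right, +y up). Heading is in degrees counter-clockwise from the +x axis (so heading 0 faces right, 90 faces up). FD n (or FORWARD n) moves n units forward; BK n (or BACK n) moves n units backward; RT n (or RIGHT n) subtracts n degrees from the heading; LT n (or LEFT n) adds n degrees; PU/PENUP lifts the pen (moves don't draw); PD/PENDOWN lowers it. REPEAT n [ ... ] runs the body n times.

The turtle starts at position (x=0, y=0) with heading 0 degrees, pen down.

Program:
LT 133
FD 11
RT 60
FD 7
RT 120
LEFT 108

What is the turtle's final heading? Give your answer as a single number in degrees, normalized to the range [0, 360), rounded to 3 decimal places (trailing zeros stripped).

Executing turtle program step by step:
Start: pos=(0,0), heading=0, pen down
LT 133: heading 0 -> 133
FD 11: (0,0) -> (-7.502,8.045) [heading=133, draw]
RT 60: heading 133 -> 73
FD 7: (-7.502,8.045) -> (-5.455,14.739) [heading=73, draw]
RT 120: heading 73 -> 313
LT 108: heading 313 -> 61
Final: pos=(-5.455,14.739), heading=61, 2 segment(s) drawn

Answer: 61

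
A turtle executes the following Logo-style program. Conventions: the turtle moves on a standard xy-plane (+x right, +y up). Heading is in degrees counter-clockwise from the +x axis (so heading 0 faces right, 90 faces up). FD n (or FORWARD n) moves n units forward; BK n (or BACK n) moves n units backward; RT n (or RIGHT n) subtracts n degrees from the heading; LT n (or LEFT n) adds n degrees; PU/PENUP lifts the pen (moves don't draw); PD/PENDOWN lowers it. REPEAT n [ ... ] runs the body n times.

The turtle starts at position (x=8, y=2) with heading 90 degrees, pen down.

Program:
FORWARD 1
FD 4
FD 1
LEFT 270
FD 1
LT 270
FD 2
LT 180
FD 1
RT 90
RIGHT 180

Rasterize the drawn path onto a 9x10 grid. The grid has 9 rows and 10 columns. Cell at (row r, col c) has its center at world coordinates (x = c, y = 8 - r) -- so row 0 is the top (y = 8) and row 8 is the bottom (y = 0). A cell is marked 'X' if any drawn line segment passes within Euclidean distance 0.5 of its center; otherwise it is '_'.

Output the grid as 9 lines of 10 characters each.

Segment 0: (8,2) -> (8,3)
Segment 1: (8,3) -> (8,7)
Segment 2: (8,7) -> (8,8)
Segment 3: (8,8) -> (9,8)
Segment 4: (9,8) -> (9,6)
Segment 5: (9,6) -> (9,7)

Answer: ________XX
________XX
________XX
________X_
________X_
________X_
________X_
__________
__________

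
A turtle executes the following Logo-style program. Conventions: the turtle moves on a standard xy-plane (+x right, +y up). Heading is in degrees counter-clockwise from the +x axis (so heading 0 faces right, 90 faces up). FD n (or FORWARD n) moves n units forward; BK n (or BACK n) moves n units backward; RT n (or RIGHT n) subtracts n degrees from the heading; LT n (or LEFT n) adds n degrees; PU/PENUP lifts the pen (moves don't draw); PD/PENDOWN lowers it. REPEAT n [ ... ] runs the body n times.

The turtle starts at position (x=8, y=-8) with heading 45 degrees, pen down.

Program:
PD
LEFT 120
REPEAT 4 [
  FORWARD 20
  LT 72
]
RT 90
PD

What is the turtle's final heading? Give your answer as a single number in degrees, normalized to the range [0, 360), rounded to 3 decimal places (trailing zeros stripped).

Answer: 3

Derivation:
Executing turtle program step by step:
Start: pos=(8,-8), heading=45, pen down
PD: pen down
LT 120: heading 45 -> 165
REPEAT 4 [
  -- iteration 1/4 --
  FD 20: (8,-8) -> (-11.319,-2.824) [heading=165, draw]
  LT 72: heading 165 -> 237
  -- iteration 2/4 --
  FD 20: (-11.319,-2.824) -> (-22.211,-19.597) [heading=237, draw]
  LT 72: heading 237 -> 309
  -- iteration 3/4 --
  FD 20: (-22.211,-19.597) -> (-9.625,-35.14) [heading=309, draw]
  LT 72: heading 309 -> 21
  -- iteration 4/4 --
  FD 20: (-9.625,-35.14) -> (9.047,-27.973) [heading=21, draw]
  LT 72: heading 21 -> 93
]
RT 90: heading 93 -> 3
PD: pen down
Final: pos=(9.047,-27.973), heading=3, 4 segment(s) drawn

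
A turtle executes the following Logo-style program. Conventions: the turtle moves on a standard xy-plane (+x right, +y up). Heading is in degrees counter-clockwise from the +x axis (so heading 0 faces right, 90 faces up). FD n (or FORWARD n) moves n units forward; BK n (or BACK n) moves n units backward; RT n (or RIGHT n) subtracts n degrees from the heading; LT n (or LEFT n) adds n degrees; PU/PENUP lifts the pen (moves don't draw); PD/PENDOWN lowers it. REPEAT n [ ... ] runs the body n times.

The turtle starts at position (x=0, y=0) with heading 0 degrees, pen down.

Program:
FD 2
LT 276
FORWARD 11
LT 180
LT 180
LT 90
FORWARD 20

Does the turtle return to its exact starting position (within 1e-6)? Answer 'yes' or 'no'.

Answer: no

Derivation:
Executing turtle program step by step:
Start: pos=(0,0), heading=0, pen down
FD 2: (0,0) -> (2,0) [heading=0, draw]
LT 276: heading 0 -> 276
FD 11: (2,0) -> (3.15,-10.94) [heading=276, draw]
LT 180: heading 276 -> 96
LT 180: heading 96 -> 276
LT 90: heading 276 -> 6
FD 20: (3.15,-10.94) -> (23.04,-8.849) [heading=6, draw]
Final: pos=(23.04,-8.849), heading=6, 3 segment(s) drawn

Start position: (0, 0)
Final position: (23.04, -8.849)
Distance = 24.681; >= 1e-6 -> NOT closed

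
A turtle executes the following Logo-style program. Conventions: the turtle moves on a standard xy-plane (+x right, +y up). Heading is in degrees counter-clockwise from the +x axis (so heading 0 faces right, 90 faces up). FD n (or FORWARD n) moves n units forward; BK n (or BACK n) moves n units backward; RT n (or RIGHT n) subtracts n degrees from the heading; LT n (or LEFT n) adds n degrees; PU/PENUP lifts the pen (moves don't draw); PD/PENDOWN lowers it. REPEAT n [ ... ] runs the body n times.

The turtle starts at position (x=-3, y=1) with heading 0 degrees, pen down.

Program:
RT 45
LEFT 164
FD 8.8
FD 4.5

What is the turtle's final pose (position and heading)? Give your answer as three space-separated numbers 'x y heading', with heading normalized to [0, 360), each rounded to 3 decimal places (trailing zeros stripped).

Executing turtle program step by step:
Start: pos=(-3,1), heading=0, pen down
RT 45: heading 0 -> 315
LT 164: heading 315 -> 119
FD 8.8: (-3,1) -> (-7.266,8.697) [heading=119, draw]
FD 4.5: (-7.266,8.697) -> (-9.448,12.632) [heading=119, draw]
Final: pos=(-9.448,12.632), heading=119, 2 segment(s) drawn

Answer: -9.448 12.632 119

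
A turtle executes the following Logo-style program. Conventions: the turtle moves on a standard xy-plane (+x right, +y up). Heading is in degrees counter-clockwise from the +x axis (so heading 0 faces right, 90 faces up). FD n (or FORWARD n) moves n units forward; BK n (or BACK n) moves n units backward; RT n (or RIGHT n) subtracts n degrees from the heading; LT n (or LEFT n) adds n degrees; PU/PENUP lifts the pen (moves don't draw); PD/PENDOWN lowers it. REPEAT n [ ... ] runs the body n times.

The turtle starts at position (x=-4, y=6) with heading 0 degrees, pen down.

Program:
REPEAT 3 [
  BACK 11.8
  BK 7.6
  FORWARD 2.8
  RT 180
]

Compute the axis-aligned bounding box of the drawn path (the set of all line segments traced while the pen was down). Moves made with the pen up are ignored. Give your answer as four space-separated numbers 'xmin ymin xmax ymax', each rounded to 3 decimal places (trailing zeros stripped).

Answer: -23.4 6 -1.2 6

Derivation:
Executing turtle program step by step:
Start: pos=(-4,6), heading=0, pen down
REPEAT 3 [
  -- iteration 1/3 --
  BK 11.8: (-4,6) -> (-15.8,6) [heading=0, draw]
  BK 7.6: (-15.8,6) -> (-23.4,6) [heading=0, draw]
  FD 2.8: (-23.4,6) -> (-20.6,6) [heading=0, draw]
  RT 180: heading 0 -> 180
  -- iteration 2/3 --
  BK 11.8: (-20.6,6) -> (-8.8,6) [heading=180, draw]
  BK 7.6: (-8.8,6) -> (-1.2,6) [heading=180, draw]
  FD 2.8: (-1.2,6) -> (-4,6) [heading=180, draw]
  RT 180: heading 180 -> 0
  -- iteration 3/3 --
  BK 11.8: (-4,6) -> (-15.8,6) [heading=0, draw]
  BK 7.6: (-15.8,6) -> (-23.4,6) [heading=0, draw]
  FD 2.8: (-23.4,6) -> (-20.6,6) [heading=0, draw]
  RT 180: heading 0 -> 180
]
Final: pos=(-20.6,6), heading=180, 9 segment(s) drawn

Segment endpoints: x in {-23.4, -20.6, -15.8, -15.8, -8.8, -4, -4, -1.2}, y in {6, 6, 6, 6, 6}
xmin=-23.4, ymin=6, xmax=-1.2, ymax=6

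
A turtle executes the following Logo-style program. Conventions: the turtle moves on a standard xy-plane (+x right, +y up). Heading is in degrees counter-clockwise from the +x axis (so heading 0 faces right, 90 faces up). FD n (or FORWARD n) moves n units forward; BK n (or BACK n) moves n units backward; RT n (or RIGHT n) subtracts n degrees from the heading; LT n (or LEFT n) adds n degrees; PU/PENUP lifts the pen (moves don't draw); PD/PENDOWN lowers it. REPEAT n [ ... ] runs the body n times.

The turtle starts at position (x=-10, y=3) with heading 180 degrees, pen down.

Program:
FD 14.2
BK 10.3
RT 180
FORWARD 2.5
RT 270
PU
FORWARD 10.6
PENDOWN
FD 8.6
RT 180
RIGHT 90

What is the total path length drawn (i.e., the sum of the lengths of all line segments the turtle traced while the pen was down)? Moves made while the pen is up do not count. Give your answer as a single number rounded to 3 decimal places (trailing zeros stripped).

Executing turtle program step by step:
Start: pos=(-10,3), heading=180, pen down
FD 14.2: (-10,3) -> (-24.2,3) [heading=180, draw]
BK 10.3: (-24.2,3) -> (-13.9,3) [heading=180, draw]
RT 180: heading 180 -> 0
FD 2.5: (-13.9,3) -> (-11.4,3) [heading=0, draw]
RT 270: heading 0 -> 90
PU: pen up
FD 10.6: (-11.4,3) -> (-11.4,13.6) [heading=90, move]
PD: pen down
FD 8.6: (-11.4,13.6) -> (-11.4,22.2) [heading=90, draw]
RT 180: heading 90 -> 270
RT 90: heading 270 -> 180
Final: pos=(-11.4,22.2), heading=180, 4 segment(s) drawn

Segment lengths:
  seg 1: (-10,3) -> (-24.2,3), length = 14.2
  seg 2: (-24.2,3) -> (-13.9,3), length = 10.3
  seg 3: (-13.9,3) -> (-11.4,3), length = 2.5
  seg 4: (-11.4,13.6) -> (-11.4,22.2), length = 8.6
Total = 35.6

Answer: 35.6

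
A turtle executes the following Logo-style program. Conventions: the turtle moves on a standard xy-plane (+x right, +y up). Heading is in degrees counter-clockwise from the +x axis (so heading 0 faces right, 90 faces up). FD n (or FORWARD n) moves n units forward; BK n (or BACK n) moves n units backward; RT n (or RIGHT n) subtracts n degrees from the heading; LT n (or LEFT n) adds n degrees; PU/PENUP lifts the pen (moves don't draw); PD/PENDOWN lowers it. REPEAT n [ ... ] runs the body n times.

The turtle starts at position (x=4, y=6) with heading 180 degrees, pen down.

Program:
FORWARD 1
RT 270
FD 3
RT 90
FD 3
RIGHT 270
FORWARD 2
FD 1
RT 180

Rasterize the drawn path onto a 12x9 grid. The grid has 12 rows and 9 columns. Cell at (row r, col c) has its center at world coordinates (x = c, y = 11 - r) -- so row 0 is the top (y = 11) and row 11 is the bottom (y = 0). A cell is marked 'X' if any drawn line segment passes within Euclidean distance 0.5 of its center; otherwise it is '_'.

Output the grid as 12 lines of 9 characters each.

Segment 0: (4,6) -> (3,6)
Segment 1: (3,6) -> (3,3)
Segment 2: (3,3) -> (0,3)
Segment 3: (0,3) -> (0,1)
Segment 4: (0,1) -> (0,-0)

Answer: _________
_________
_________
_________
_________
___XX____
___X_____
___X_____
XXXX_____
X________
X________
X________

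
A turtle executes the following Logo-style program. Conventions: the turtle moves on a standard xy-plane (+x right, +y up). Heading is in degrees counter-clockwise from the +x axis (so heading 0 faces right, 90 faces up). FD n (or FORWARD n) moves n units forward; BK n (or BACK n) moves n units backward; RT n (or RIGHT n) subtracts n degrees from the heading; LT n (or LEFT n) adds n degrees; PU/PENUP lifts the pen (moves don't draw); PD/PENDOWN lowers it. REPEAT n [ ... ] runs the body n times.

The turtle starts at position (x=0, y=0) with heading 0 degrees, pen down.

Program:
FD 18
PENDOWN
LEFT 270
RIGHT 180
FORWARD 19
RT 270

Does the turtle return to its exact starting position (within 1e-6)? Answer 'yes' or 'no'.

Executing turtle program step by step:
Start: pos=(0,0), heading=0, pen down
FD 18: (0,0) -> (18,0) [heading=0, draw]
PD: pen down
LT 270: heading 0 -> 270
RT 180: heading 270 -> 90
FD 19: (18,0) -> (18,19) [heading=90, draw]
RT 270: heading 90 -> 180
Final: pos=(18,19), heading=180, 2 segment(s) drawn

Start position: (0, 0)
Final position: (18, 19)
Distance = 26.173; >= 1e-6 -> NOT closed

Answer: no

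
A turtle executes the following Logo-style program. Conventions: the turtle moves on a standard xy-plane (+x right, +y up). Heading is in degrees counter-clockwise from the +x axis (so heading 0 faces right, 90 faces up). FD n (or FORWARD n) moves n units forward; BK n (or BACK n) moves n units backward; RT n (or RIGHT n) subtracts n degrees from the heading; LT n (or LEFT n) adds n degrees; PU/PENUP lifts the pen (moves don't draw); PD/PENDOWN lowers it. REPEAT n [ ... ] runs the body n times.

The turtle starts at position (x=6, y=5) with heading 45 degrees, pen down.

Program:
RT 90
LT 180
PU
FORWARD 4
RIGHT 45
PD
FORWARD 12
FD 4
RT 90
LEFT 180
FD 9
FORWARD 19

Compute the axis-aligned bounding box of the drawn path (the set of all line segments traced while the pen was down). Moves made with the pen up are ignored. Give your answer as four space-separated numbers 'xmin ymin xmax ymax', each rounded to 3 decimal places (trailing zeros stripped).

Answer: -24.828 7.828 3.172 23.828

Derivation:
Executing turtle program step by step:
Start: pos=(6,5), heading=45, pen down
RT 90: heading 45 -> 315
LT 180: heading 315 -> 135
PU: pen up
FD 4: (6,5) -> (3.172,7.828) [heading=135, move]
RT 45: heading 135 -> 90
PD: pen down
FD 12: (3.172,7.828) -> (3.172,19.828) [heading=90, draw]
FD 4: (3.172,19.828) -> (3.172,23.828) [heading=90, draw]
RT 90: heading 90 -> 0
LT 180: heading 0 -> 180
FD 9: (3.172,23.828) -> (-5.828,23.828) [heading=180, draw]
FD 19: (-5.828,23.828) -> (-24.828,23.828) [heading=180, draw]
Final: pos=(-24.828,23.828), heading=180, 4 segment(s) drawn

Segment endpoints: x in {-24.828, -5.828, 3.172, 3.172, 3.172}, y in {7.828, 19.828, 23.828, 23.828}
xmin=-24.828, ymin=7.828, xmax=3.172, ymax=23.828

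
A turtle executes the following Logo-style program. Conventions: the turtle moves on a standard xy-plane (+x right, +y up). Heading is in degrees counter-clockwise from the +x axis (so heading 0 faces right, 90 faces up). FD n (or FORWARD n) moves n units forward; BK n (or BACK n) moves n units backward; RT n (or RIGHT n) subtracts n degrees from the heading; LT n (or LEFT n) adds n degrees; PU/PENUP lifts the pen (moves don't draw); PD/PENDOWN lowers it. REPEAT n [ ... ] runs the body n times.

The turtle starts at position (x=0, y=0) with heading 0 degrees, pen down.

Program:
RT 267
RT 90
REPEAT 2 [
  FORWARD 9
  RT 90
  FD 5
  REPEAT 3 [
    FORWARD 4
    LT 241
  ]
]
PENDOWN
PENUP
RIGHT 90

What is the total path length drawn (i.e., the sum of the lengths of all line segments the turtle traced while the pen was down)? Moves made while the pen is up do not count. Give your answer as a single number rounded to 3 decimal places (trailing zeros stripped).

Executing turtle program step by step:
Start: pos=(0,0), heading=0, pen down
RT 267: heading 0 -> 93
RT 90: heading 93 -> 3
REPEAT 2 [
  -- iteration 1/2 --
  FD 9: (0,0) -> (8.988,0.471) [heading=3, draw]
  RT 90: heading 3 -> 273
  FD 5: (8.988,0.471) -> (9.249,-4.522) [heading=273, draw]
  REPEAT 3 [
    -- iteration 1/3 --
    FD 4: (9.249,-4.522) -> (9.459,-8.517) [heading=273, draw]
    LT 241: heading 273 -> 154
    -- iteration 2/3 --
    FD 4: (9.459,-8.517) -> (5.864,-6.763) [heading=154, draw]
    LT 241: heading 154 -> 35
    -- iteration 3/3 --
    FD 4: (5.864,-6.763) -> (9.14,-4.469) [heading=35, draw]
    LT 241: heading 35 -> 276
  ]
  -- iteration 2/2 --
  FD 9: (9.14,-4.469) -> (10.081,-13.42) [heading=276, draw]
  RT 90: heading 276 -> 186
  FD 5: (10.081,-13.42) -> (5.108,-13.942) [heading=186, draw]
  REPEAT 3 [
    -- iteration 1/3 --
    FD 4: (5.108,-13.942) -> (1.13,-14.36) [heading=186, draw]
    LT 241: heading 186 -> 67
    -- iteration 2/3 --
    FD 4: (1.13,-14.36) -> (2.693,-10.678) [heading=67, draw]
    LT 241: heading 67 -> 308
    -- iteration 3/3 --
    FD 4: (2.693,-10.678) -> (5.156,-13.83) [heading=308, draw]
    LT 241: heading 308 -> 189
  ]
]
PD: pen down
PU: pen up
RT 90: heading 189 -> 99
Final: pos=(5.156,-13.83), heading=99, 10 segment(s) drawn

Segment lengths:
  seg 1: (0,0) -> (8.988,0.471), length = 9
  seg 2: (8.988,0.471) -> (9.249,-4.522), length = 5
  seg 3: (9.249,-4.522) -> (9.459,-8.517), length = 4
  seg 4: (9.459,-8.517) -> (5.864,-6.763), length = 4
  seg 5: (5.864,-6.763) -> (9.14,-4.469), length = 4
  seg 6: (9.14,-4.469) -> (10.081,-13.42), length = 9
  seg 7: (10.081,-13.42) -> (5.108,-13.942), length = 5
  seg 8: (5.108,-13.942) -> (1.13,-14.36), length = 4
  seg 9: (1.13,-14.36) -> (2.693,-10.678), length = 4
  seg 10: (2.693,-10.678) -> (5.156,-13.83), length = 4
Total = 52

Answer: 52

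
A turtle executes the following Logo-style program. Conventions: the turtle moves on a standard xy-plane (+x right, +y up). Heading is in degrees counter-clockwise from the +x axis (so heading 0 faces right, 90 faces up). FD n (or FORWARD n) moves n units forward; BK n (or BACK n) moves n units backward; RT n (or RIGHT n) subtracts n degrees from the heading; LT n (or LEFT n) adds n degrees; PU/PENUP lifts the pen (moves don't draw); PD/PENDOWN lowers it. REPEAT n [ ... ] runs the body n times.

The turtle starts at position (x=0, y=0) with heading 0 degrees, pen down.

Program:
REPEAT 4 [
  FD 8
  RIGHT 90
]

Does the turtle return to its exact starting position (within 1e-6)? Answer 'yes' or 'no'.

Answer: yes

Derivation:
Executing turtle program step by step:
Start: pos=(0,0), heading=0, pen down
REPEAT 4 [
  -- iteration 1/4 --
  FD 8: (0,0) -> (8,0) [heading=0, draw]
  RT 90: heading 0 -> 270
  -- iteration 2/4 --
  FD 8: (8,0) -> (8,-8) [heading=270, draw]
  RT 90: heading 270 -> 180
  -- iteration 3/4 --
  FD 8: (8,-8) -> (0,-8) [heading=180, draw]
  RT 90: heading 180 -> 90
  -- iteration 4/4 --
  FD 8: (0,-8) -> (0,0) [heading=90, draw]
  RT 90: heading 90 -> 0
]
Final: pos=(0,0), heading=0, 4 segment(s) drawn

Start position: (0, 0)
Final position: (0, 0)
Distance = 0; < 1e-6 -> CLOSED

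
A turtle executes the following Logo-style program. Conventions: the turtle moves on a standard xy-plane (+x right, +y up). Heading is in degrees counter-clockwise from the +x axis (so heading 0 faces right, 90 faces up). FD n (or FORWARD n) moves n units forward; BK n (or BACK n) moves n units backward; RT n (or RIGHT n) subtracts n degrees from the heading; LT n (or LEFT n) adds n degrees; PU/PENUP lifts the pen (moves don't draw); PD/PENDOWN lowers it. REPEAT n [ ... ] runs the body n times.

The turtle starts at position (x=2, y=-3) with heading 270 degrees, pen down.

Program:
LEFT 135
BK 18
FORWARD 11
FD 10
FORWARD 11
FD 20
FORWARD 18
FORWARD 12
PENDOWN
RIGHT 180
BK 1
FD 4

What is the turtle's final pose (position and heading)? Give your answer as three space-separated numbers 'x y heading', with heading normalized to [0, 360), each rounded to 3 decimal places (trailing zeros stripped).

Executing turtle program step by step:
Start: pos=(2,-3), heading=270, pen down
LT 135: heading 270 -> 45
BK 18: (2,-3) -> (-10.728,-15.728) [heading=45, draw]
FD 11: (-10.728,-15.728) -> (-2.95,-7.95) [heading=45, draw]
FD 10: (-2.95,-7.95) -> (4.121,-0.879) [heading=45, draw]
FD 11: (4.121,-0.879) -> (11.899,6.899) [heading=45, draw]
FD 20: (11.899,6.899) -> (26.042,21.042) [heading=45, draw]
FD 18: (26.042,21.042) -> (38.77,33.77) [heading=45, draw]
FD 12: (38.77,33.77) -> (47.255,42.255) [heading=45, draw]
PD: pen down
RT 180: heading 45 -> 225
BK 1: (47.255,42.255) -> (47.962,42.962) [heading=225, draw]
FD 4: (47.962,42.962) -> (45.134,40.134) [heading=225, draw]
Final: pos=(45.134,40.134), heading=225, 9 segment(s) drawn

Answer: 45.134 40.134 225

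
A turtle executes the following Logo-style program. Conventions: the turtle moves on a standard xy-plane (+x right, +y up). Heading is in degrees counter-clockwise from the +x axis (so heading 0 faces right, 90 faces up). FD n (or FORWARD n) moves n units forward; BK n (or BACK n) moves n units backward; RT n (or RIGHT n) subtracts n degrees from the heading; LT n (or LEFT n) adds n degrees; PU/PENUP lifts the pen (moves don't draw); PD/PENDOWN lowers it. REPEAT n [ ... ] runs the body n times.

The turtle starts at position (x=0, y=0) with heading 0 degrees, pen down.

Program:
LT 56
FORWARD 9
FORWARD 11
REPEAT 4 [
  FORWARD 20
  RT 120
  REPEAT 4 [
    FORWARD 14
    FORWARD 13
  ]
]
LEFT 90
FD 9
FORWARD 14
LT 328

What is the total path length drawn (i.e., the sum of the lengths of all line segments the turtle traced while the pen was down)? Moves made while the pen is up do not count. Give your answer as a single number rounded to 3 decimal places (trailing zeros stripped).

Answer: 555

Derivation:
Executing turtle program step by step:
Start: pos=(0,0), heading=0, pen down
LT 56: heading 0 -> 56
FD 9: (0,0) -> (5.033,7.461) [heading=56, draw]
FD 11: (5.033,7.461) -> (11.184,16.581) [heading=56, draw]
REPEAT 4 [
  -- iteration 1/4 --
  FD 20: (11.184,16.581) -> (22.368,33.162) [heading=56, draw]
  RT 120: heading 56 -> 296
  REPEAT 4 [
    -- iteration 1/4 --
    FD 14: (22.368,33.162) -> (28.505,20.578) [heading=296, draw]
    FD 13: (28.505,20.578) -> (34.204,8.894) [heading=296, draw]
    -- iteration 2/4 --
    FD 14: (34.204,8.894) -> (40.341,-3.689) [heading=296, draw]
    FD 13: (40.341,-3.689) -> (46.04,-15.373) [heading=296, draw]
    -- iteration 3/4 --
    FD 14: (46.04,-15.373) -> (52.177,-27.956) [heading=296, draw]
    FD 13: (52.177,-27.956) -> (57.876,-39.641) [heading=296, draw]
    -- iteration 4/4 --
    FD 14: (57.876,-39.641) -> (64.013,-52.224) [heading=296, draw]
    FD 13: (64.013,-52.224) -> (69.712,-63.908) [heading=296, draw]
  ]
  -- iteration 2/4 --
  FD 20: (69.712,-63.908) -> (78.479,-81.884) [heading=296, draw]
  RT 120: heading 296 -> 176
  REPEAT 4 [
    -- iteration 1/4 --
    FD 14: (78.479,-81.884) -> (64.513,-80.908) [heading=176, draw]
    FD 13: (64.513,-80.908) -> (51.545,-80.001) [heading=176, draw]
    -- iteration 2/4 --
    FD 14: (51.545,-80.001) -> (37.579,-79.024) [heading=176, draw]
    FD 13: (37.579,-79.024) -> (24.611,-78.117) [heading=176, draw]
    -- iteration 3/4 --
    FD 14: (24.611,-78.117) -> (10.645,-77.141) [heading=176, draw]
    FD 13: (10.645,-77.141) -> (-2.323,-76.234) [heading=176, draw]
    -- iteration 4/4 --
    FD 14: (-2.323,-76.234) -> (-16.289,-75.257) [heading=176, draw]
    FD 13: (-16.289,-75.257) -> (-29.258,-74.35) [heading=176, draw]
  ]
  -- iteration 3/4 --
  FD 20: (-29.258,-74.35) -> (-49.209,-72.955) [heading=176, draw]
  RT 120: heading 176 -> 56
  REPEAT 4 [
    -- iteration 1/4 --
    FD 14: (-49.209,-72.955) -> (-41.38,-61.349) [heading=56, draw]
    FD 13: (-41.38,-61.349) -> (-34.111,-50.571) [heading=56, draw]
    -- iteration 2/4 --
    FD 14: (-34.111,-50.571) -> (-26.282,-38.965) [heading=56, draw]
    FD 13: (-26.282,-38.965) -> (-19.013,-28.187) [heading=56, draw]
    -- iteration 3/4 --
    FD 14: (-19.013,-28.187) -> (-11.184,-16.581) [heading=56, draw]
    FD 13: (-11.184,-16.581) -> (-3.914,-5.803) [heading=56, draw]
    -- iteration 4/4 --
    FD 14: (-3.914,-5.803) -> (3.914,5.803) [heading=56, draw]
    FD 13: (3.914,5.803) -> (11.184,16.581) [heading=56, draw]
  ]
  -- iteration 4/4 --
  FD 20: (11.184,16.581) -> (22.368,33.162) [heading=56, draw]
  RT 120: heading 56 -> 296
  REPEAT 4 [
    -- iteration 1/4 --
    FD 14: (22.368,33.162) -> (28.505,20.578) [heading=296, draw]
    FD 13: (28.505,20.578) -> (34.204,8.894) [heading=296, draw]
    -- iteration 2/4 --
    FD 14: (34.204,8.894) -> (40.341,-3.689) [heading=296, draw]
    FD 13: (40.341,-3.689) -> (46.04,-15.373) [heading=296, draw]
    -- iteration 3/4 --
    FD 14: (46.04,-15.373) -> (52.177,-27.956) [heading=296, draw]
    FD 13: (52.177,-27.956) -> (57.876,-39.641) [heading=296, draw]
    -- iteration 4/4 --
    FD 14: (57.876,-39.641) -> (64.013,-52.224) [heading=296, draw]
    FD 13: (64.013,-52.224) -> (69.712,-63.908) [heading=296, draw]
  ]
]
LT 90: heading 296 -> 26
FD 9: (69.712,-63.908) -> (77.801,-59.963) [heading=26, draw]
FD 14: (77.801,-59.963) -> (90.384,-53.826) [heading=26, draw]
LT 328: heading 26 -> 354
Final: pos=(90.384,-53.826), heading=354, 40 segment(s) drawn

Segment lengths:
  seg 1: (0,0) -> (5.033,7.461), length = 9
  seg 2: (5.033,7.461) -> (11.184,16.581), length = 11
  seg 3: (11.184,16.581) -> (22.368,33.162), length = 20
  seg 4: (22.368,33.162) -> (28.505,20.578), length = 14
  seg 5: (28.505,20.578) -> (34.204,8.894), length = 13
  seg 6: (34.204,8.894) -> (40.341,-3.689), length = 14
  seg 7: (40.341,-3.689) -> (46.04,-15.373), length = 13
  seg 8: (46.04,-15.373) -> (52.177,-27.956), length = 14
  seg 9: (52.177,-27.956) -> (57.876,-39.641), length = 13
  seg 10: (57.876,-39.641) -> (64.013,-52.224), length = 14
  seg 11: (64.013,-52.224) -> (69.712,-63.908), length = 13
  seg 12: (69.712,-63.908) -> (78.479,-81.884), length = 20
  seg 13: (78.479,-81.884) -> (64.513,-80.908), length = 14
  seg 14: (64.513,-80.908) -> (51.545,-80.001), length = 13
  seg 15: (51.545,-80.001) -> (37.579,-79.024), length = 14
  seg 16: (37.579,-79.024) -> (24.611,-78.117), length = 13
  seg 17: (24.611,-78.117) -> (10.645,-77.141), length = 14
  seg 18: (10.645,-77.141) -> (-2.323,-76.234), length = 13
  seg 19: (-2.323,-76.234) -> (-16.289,-75.257), length = 14
  seg 20: (-16.289,-75.257) -> (-29.258,-74.35), length = 13
  seg 21: (-29.258,-74.35) -> (-49.209,-72.955), length = 20
  seg 22: (-49.209,-72.955) -> (-41.38,-61.349), length = 14
  seg 23: (-41.38,-61.349) -> (-34.111,-50.571), length = 13
  seg 24: (-34.111,-50.571) -> (-26.282,-38.965), length = 14
  seg 25: (-26.282,-38.965) -> (-19.013,-28.187), length = 13
  seg 26: (-19.013,-28.187) -> (-11.184,-16.581), length = 14
  seg 27: (-11.184,-16.581) -> (-3.914,-5.803), length = 13
  seg 28: (-3.914,-5.803) -> (3.914,5.803), length = 14
  seg 29: (3.914,5.803) -> (11.184,16.581), length = 13
  seg 30: (11.184,16.581) -> (22.368,33.162), length = 20
  seg 31: (22.368,33.162) -> (28.505,20.578), length = 14
  seg 32: (28.505,20.578) -> (34.204,8.894), length = 13
  seg 33: (34.204,8.894) -> (40.341,-3.689), length = 14
  seg 34: (40.341,-3.689) -> (46.04,-15.373), length = 13
  seg 35: (46.04,-15.373) -> (52.177,-27.956), length = 14
  seg 36: (52.177,-27.956) -> (57.876,-39.641), length = 13
  seg 37: (57.876,-39.641) -> (64.013,-52.224), length = 14
  seg 38: (64.013,-52.224) -> (69.712,-63.908), length = 13
  seg 39: (69.712,-63.908) -> (77.801,-59.963), length = 9
  seg 40: (77.801,-59.963) -> (90.384,-53.826), length = 14
Total = 555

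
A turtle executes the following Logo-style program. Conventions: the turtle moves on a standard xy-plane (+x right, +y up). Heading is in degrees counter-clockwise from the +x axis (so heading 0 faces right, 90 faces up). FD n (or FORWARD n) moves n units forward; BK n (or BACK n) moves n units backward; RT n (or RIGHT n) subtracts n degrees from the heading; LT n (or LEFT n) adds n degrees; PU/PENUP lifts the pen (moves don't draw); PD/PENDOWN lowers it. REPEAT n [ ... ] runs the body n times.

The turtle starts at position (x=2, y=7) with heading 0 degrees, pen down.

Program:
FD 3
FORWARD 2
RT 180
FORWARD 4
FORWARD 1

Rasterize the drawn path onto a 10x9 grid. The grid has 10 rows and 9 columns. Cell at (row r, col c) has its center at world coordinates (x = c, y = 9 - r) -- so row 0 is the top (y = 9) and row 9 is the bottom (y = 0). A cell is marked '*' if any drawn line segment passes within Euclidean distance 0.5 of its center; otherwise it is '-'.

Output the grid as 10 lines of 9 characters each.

Answer: ---------
---------
--******-
---------
---------
---------
---------
---------
---------
---------

Derivation:
Segment 0: (2,7) -> (5,7)
Segment 1: (5,7) -> (7,7)
Segment 2: (7,7) -> (3,7)
Segment 3: (3,7) -> (2,7)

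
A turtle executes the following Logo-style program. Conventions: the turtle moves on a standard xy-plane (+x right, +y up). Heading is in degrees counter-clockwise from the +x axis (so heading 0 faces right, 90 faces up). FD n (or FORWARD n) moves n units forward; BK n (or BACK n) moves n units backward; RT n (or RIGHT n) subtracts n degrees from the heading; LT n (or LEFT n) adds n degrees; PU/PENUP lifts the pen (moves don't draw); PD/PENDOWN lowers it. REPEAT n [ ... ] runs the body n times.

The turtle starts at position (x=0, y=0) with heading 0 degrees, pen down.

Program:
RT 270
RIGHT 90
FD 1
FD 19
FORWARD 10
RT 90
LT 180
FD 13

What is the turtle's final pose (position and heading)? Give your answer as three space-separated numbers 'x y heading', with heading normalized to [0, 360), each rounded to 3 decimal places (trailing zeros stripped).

Answer: 30 13 90

Derivation:
Executing turtle program step by step:
Start: pos=(0,0), heading=0, pen down
RT 270: heading 0 -> 90
RT 90: heading 90 -> 0
FD 1: (0,0) -> (1,0) [heading=0, draw]
FD 19: (1,0) -> (20,0) [heading=0, draw]
FD 10: (20,0) -> (30,0) [heading=0, draw]
RT 90: heading 0 -> 270
LT 180: heading 270 -> 90
FD 13: (30,0) -> (30,13) [heading=90, draw]
Final: pos=(30,13), heading=90, 4 segment(s) drawn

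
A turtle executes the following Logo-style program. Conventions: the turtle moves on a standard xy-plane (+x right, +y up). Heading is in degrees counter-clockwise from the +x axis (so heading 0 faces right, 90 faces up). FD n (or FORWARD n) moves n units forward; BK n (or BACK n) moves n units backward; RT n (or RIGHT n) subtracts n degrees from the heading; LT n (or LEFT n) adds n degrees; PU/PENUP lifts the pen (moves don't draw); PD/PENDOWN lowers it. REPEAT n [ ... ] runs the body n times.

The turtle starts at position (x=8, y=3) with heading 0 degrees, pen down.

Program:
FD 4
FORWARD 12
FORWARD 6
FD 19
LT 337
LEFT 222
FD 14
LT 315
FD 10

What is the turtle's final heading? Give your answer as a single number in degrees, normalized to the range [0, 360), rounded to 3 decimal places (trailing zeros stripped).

Answer: 154

Derivation:
Executing turtle program step by step:
Start: pos=(8,3), heading=0, pen down
FD 4: (8,3) -> (12,3) [heading=0, draw]
FD 12: (12,3) -> (24,3) [heading=0, draw]
FD 6: (24,3) -> (30,3) [heading=0, draw]
FD 19: (30,3) -> (49,3) [heading=0, draw]
LT 337: heading 0 -> 337
LT 222: heading 337 -> 199
FD 14: (49,3) -> (35.763,-1.558) [heading=199, draw]
LT 315: heading 199 -> 154
FD 10: (35.763,-1.558) -> (26.775,2.826) [heading=154, draw]
Final: pos=(26.775,2.826), heading=154, 6 segment(s) drawn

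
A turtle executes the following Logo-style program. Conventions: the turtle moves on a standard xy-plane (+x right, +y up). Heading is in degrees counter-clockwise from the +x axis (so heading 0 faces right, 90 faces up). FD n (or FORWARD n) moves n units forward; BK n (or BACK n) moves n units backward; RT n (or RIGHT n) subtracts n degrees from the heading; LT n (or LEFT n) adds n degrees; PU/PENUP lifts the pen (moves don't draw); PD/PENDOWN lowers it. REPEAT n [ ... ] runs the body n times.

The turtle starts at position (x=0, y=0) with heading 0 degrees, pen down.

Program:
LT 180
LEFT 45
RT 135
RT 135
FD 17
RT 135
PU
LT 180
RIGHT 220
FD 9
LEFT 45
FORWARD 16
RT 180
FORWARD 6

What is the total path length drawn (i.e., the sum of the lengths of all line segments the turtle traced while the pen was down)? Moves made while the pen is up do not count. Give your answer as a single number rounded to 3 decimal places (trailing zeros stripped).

Answer: 17

Derivation:
Executing turtle program step by step:
Start: pos=(0,0), heading=0, pen down
LT 180: heading 0 -> 180
LT 45: heading 180 -> 225
RT 135: heading 225 -> 90
RT 135: heading 90 -> 315
FD 17: (0,0) -> (12.021,-12.021) [heading=315, draw]
RT 135: heading 315 -> 180
PU: pen up
LT 180: heading 180 -> 0
RT 220: heading 0 -> 140
FD 9: (12.021,-12.021) -> (5.126,-6.236) [heading=140, move]
LT 45: heading 140 -> 185
FD 16: (5.126,-6.236) -> (-10.813,-7.63) [heading=185, move]
RT 180: heading 185 -> 5
FD 6: (-10.813,-7.63) -> (-4.836,-7.107) [heading=5, move]
Final: pos=(-4.836,-7.107), heading=5, 1 segment(s) drawn

Segment lengths:
  seg 1: (0,0) -> (12.021,-12.021), length = 17
Total = 17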